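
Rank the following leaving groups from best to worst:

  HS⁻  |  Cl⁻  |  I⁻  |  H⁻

I⁻ > Cl⁻ > HS⁻ > H⁻

I⁻: pKₐ(HI) ≈ -10
Cl⁻: pKₐ(HCl) ≈ -7
HS⁻: pKₐ(H₂S) ≈ 7
H⁻: pKₐ(H₂) ≈ 36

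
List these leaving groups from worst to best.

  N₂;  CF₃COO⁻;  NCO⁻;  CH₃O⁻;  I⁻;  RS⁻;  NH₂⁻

NH₂⁻ < CH₃O⁻ < RS⁻ < NCO⁻ < CF₃COO⁻ < I⁻ < N₂

Leaving-group ability tracks the stability of the departed species; conjugate-acid pKₐ is the usual yardstick (lower pKₐ → better LG).
N₂: no meaningful conjugate acid; N₂ departs as an exceptionally stable neutral molecule
I⁻: pKₐ(HI) ≈ -10
CF₃COO⁻: pKₐ(CF₃COOH) ≈ 0.2 — strongly electron-withdrawing CF₃ stabilises the carboxylate
NCO⁻: pKₐ(HOCN) ≈ 3.5 — resonance between N and O
RS⁻: pKₐ(RSH (a thiol)) ≈ 10.5 — moderately basic; rarely leaves without activation
CH₃O⁻: pKₐ(CH₃OH) ≈ 15.5
NH₂⁻: pKₐ(NH₃) ≈ 38
Reversing gives the worst-to-best order requested.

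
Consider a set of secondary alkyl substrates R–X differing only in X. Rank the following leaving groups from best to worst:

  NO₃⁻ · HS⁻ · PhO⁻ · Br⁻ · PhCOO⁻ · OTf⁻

OTf⁻ > Br⁻ > NO₃⁻ > PhCOO⁻ > HS⁻ > PhO⁻

OTf⁻: pKₐ(CF₃SO₃H (triflic acid)) ≈ -14 — charge spread over three oxygens and a CF₃ group; the premier leaving group in synthesis
Br⁻: pKₐ(HBr) ≈ -9 — weak base; good leaving group
NO₃⁻: pKₐ(HNO₃) ≈ -1.3 — resonance-delocalised over three oxygens
PhCOO⁻: pKₐ(C₆H₅COOH) ≈ 4.2 — aryl carboxylate
HS⁻: pKₐ(H₂S) ≈ 7 — larger and more polarisable than the oxygen analogue
PhO⁻: pKₐ(C₆H₅OH (phenol)) ≈ 10 — resonance into the ring helps, but still a poor LG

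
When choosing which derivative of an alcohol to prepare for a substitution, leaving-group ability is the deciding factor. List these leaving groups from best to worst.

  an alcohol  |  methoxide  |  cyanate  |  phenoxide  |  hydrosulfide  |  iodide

iodide > an alcohol > cyanate > hydrosulfide > phenoxide > methoxide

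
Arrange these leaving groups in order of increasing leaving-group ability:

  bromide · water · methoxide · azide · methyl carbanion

methyl carbanion < methoxide < azide < water < bromide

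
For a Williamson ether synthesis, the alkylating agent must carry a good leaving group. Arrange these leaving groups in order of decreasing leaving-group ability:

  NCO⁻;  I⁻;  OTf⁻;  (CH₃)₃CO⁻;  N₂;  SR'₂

N₂ > OTf⁻ > I⁻ > SR'₂ > NCO⁻ > (CH₃)₃CO⁻

A good leaving group is a weak base: the lower the pKₐ of its conjugate acid, the more readily it departs.
N₂: no meaningful conjugate acid; N₂ departs as an exceptionally stable neutral molecule
OTf⁻: pKₐ(CF₃SO₃H (triflic acid)) ≈ -14 — charge spread over three oxygens and a CF₃ group; the premier leaving group in synthesis
I⁻: pKₐ(HI) ≈ -10
SR'₂: pKₐ(R'₂SH⁺) ≈ -7 — neutral; leaves from a sulfonium salt (R–SR'₂⁺)
NCO⁻: pKₐ(HOCN) ≈ 3.5 — resonance between N and O
(CH₃)₃CO⁻: pKₐ(t-BuOH) ≈ 18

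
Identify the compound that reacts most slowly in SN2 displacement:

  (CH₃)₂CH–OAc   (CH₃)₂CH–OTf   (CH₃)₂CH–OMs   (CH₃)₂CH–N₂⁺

Identical carbon frameworks mean the comparison reduces to leaving-group quality.
The more stable X⁻ (or X) is on its own — i.e. the weaker a base it is — the better a leaving group it makes.
(CH₃)₂CH–N₂⁺ loses N₂: no meaningful conjugate acid; N₂ departs as an exceptionally stable neutral molecule
(CH₃)₂CH–OTf loses OTf⁻: pKₐ(CF₃SO₃H (triflic acid)) ≈ -14
(CH₃)₂CH–OMs loses OMs⁻: pKₐ(CH₃SO₃H (MsOH)) ≈ -1.9
(CH₃)₂CH–OAc loses AcO⁻: pKₐ(CH₃COOH) ≈ 4.8

(CH₃)₂CH–OAc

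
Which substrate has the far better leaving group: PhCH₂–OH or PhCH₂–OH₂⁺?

From PhCH₂–OH the departing group would be OH⁻ (pKₐ(H₂O) ≈ 15.7). Strong base; essentially never leaves without prior activation.
From PhCH₂–OH₂⁺ the leaving group is H₂O (pKₐ(H₃O⁺) ≈ -1.7). Neutral; leaves from a protonated alcohol (R–OH₂⁺).
(In practice PhCH₂–OH₂⁺ is made from PhCH₂–OH by protonation with strong acid, converting the leaving group from hydroxide to neutral water.)

PhCH₂–OH₂⁺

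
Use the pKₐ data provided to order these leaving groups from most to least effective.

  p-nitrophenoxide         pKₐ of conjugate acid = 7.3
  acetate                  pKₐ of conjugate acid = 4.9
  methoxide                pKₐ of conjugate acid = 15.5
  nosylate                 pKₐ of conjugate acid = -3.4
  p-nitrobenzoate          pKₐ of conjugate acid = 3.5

Lower conjugate-acid pKₐ ⇒ weaker base ⇒ better leaving group.
Sorting by the given values: nosylate (-3.4), p-nitrobenzoate (3.5), acetate (4.9), p-nitrophenoxide (7.3), methoxide (15.5).

nosylate > p-nitrobenzoate > acetate > p-nitrophenoxide > methoxide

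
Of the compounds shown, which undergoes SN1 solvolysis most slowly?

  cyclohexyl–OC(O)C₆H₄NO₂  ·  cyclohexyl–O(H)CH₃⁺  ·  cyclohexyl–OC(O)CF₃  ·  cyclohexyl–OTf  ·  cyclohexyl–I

Same R in every case — rank the leaving groups.
The more stable X⁻ (or X) is on its own — i.e. the weaker a base it is — the better a leaving group it makes.
cyclohexyl–OTf loses OTf⁻: pKₐ(CF₃SO₃H (triflic acid)) ≈ -14
cyclohexyl–I loses I⁻: pKₐ(HI) ≈ -10
cyclohexyl–O(H)CH₃⁺ loses R'OH: pKₐ(R'OH₂⁺) ≈ -2.4
cyclohexyl–OC(O)CF₃ loses CF₃COO⁻: pKₐ(CF₃COOH) ≈ 0.2
cyclohexyl–OC(O)C₆H₄NO₂ loses p-O₂N–C₆H₄–COO⁻: pKₐ(p-nitrobenzoic acid) ≈ 3.4

cyclohexyl–OC(O)C₆H₄NO₂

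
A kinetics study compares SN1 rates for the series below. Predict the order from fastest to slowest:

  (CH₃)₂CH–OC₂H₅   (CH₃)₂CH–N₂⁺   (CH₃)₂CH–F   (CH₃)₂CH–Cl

(CH₃)₂CH–N₂⁺ > (CH₃)₂CH–Cl > (CH₃)₂CH–F > (CH₃)₂CH–OC₂H₅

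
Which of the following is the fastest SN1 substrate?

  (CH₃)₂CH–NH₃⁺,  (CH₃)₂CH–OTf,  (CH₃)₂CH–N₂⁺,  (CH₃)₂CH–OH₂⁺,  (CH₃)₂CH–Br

The skeletons are identical, so relative rate is governed entirely by leaving-group ability.
Rank by basicity of the departing species: weakest base leaves most easily.
(CH₃)₂CH–N₂⁺ loses N₂: no meaningful conjugate acid; N₂ departs as an exceptionally stable neutral molecule
(CH₃)₂CH–OTf loses OTf⁻: pKₐ(CF₃SO₃H (triflic acid)) ≈ -14
(CH₃)₂CH–Br loses Br⁻: pKₐ(HBr) ≈ -9
(CH₃)₂CH–OH₂⁺ loses H₂O: pKₐ(H₃O⁺) ≈ -1.7
(CH₃)₂CH–NH₃⁺ loses NH₃: pKₐ(NH₄⁺) ≈ 9.2

(CH₃)₂CH–N₂⁺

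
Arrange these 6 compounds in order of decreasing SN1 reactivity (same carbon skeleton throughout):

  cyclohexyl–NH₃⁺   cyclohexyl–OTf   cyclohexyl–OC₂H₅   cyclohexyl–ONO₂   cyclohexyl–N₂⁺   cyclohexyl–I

The skeletons are identical, so relative rate is governed entirely by leaving-group ability.
Rank by basicity of the departing species: weakest base leaves most easily.
cyclohexyl–N₂⁺ loses N₂: no meaningful conjugate acid; N₂ departs as an exceptionally stable neutral molecule
cyclohexyl–OTf loses OTf⁻: pKₐ(CF₃SO₃H (triflic acid)) ≈ -14
cyclohexyl–I loses I⁻: pKₐ(HI) ≈ -10
cyclohexyl–ONO₂ loses NO₃⁻: pKₐ(HNO₃) ≈ -1.3
cyclohexyl–NH₃⁺ loses NH₃: pKₐ(NH₄⁺) ≈ 9.2
cyclohexyl–OC₂H₅ loses CH₃CH₂O⁻: pKₐ(CH₃CH₂OH) ≈ 16

cyclohexyl–N₂⁺ > cyclohexyl–OTf > cyclohexyl–I > cyclohexyl–ONO₂ > cyclohexyl–NH₃⁺ > cyclohexyl–OC₂H₅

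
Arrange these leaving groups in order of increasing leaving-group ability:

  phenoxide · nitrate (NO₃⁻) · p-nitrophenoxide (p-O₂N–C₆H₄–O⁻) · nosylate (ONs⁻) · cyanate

nosylate (ONs⁻): pKₐ(p-O₂NC₆H₄SO₃H) ≈ -3.5 — p-nitro group further stabilises the sulfonate
nitrate (NO₃⁻): pKₐ(HNO₃) ≈ -1.3
cyanate: pKₐ(HOCN) ≈ 3.5 — resonance between N and O
p-nitrophenoxide (p-O₂N–C₆H₄–O⁻): pKₐ(p-nitrophenol) ≈ 7.2 — nitro group delocalises the charge; the classic chromogenic LG
phenoxide: pKₐ(C₆H₅OH (phenol)) ≈ 10 — resonance into the ring helps, but still a poor LG
Reversing gives the worst-to-best order requested.

phenoxide < p-nitrophenoxide (p-O₂N–C₆H₄–O⁻) < cyanate < nitrate (NO₃⁻) < nosylate (ONs⁻)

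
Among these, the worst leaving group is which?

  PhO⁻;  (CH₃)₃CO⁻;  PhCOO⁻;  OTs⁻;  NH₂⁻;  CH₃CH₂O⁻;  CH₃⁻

CH₃⁻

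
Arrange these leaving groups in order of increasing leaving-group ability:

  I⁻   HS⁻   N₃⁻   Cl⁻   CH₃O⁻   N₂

CH₃O⁻ < HS⁻ < N₃⁻ < Cl⁻ < I⁻ < N₂

N₂: no meaningful conjugate acid; N₂ departs as an exceptionally stable neutral molecule
I⁻: pKₐ(HI) ≈ -10 — large, highly polarisable; very weak base
Cl⁻: pKₐ(HCl) ≈ -7 — moderately weak base
N₃⁻: pKₐ(HN₃) ≈ 4.7
HS⁻: pKₐ(H₂S) ≈ 7
CH₃O⁻: pKₐ(CH₃OH) ≈ 15.5 — strong base; alkoxides do not leave unassisted
The question asks for worst first, so the sequence is read in increasing leaving-group ability.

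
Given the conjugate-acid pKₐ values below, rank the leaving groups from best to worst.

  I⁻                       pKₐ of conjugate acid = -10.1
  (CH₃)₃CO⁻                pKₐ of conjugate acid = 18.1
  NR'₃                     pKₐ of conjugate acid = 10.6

Lower conjugate-acid pKₐ ⇒ weaker base ⇒ better leaving group.
Sorting by the given values: I⁻ (-10.1), NR'₃ (10.6), (CH₃)₃CO⁻ (18.1).

I⁻ > NR'₃ > (CH₃)₃CO⁻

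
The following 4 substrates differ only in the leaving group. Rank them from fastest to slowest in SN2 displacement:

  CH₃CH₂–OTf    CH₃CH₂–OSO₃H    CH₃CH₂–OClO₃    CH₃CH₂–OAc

CH₃CH₂–OTf > CH₃CH₂–OClO₃ > CH₃CH₂–OSO₃H > CH₃CH₂–OAc

Identical carbon frameworks mean the comparison reduces to leaving-group quality.
A good leaving group is a weak base: the lower the pKₐ of its conjugate acid, the more readily it departs.
CH₃CH₂–OTf loses OTf⁻: pKₐ(CF₃SO₃H (triflic acid)) ≈ -14
CH₃CH₂–OClO₃ loses ClO₄⁻: pKₐ(HClO₄) ≈ -10
CH₃CH₂–OSO₃H loses HSO₄⁻: pKₐ(H₂SO₄) ≈ -3
CH₃CH₂–OAc loses AcO⁻: pKₐ(CH₃COOH) ≈ 4.8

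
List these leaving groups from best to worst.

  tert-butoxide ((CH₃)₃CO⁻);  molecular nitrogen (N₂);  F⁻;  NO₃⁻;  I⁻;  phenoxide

The more stable X⁻ (or X) is on its own — i.e. the weaker a base it is — the better a leaving group it makes.
molecular nitrogen (N₂): no meaningful conjugate acid; N₂ departs as an exceptionally stable neutral molecule
I⁻: pKₐ(HI) ≈ -10
NO₃⁻: pKₐ(HNO₃) ≈ -1.3
F⁻: pKₐ(HF) ≈ 3.2 — small and strongly basic; the poor halide leaving group
phenoxide: pKₐ(C₆H₅OH (phenol)) ≈ 10 — resonance into the ring helps, but still a poor LG
tert-butoxide ((CH₃)₃CO⁻): pKₐ(t-BuOH) ≈ 18 — bulky, strongly basic alkoxide

molecular nitrogen (N₂) > I⁻ > NO₃⁻ > F⁻ > phenoxide > tert-butoxide ((CH₃)₃CO⁻)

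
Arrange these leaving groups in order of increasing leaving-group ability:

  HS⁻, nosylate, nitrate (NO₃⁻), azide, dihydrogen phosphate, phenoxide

phenoxide < HS⁻ < azide < dihydrogen phosphate < nitrate (NO₃⁻) < nosylate

Rank by basicity of the departing species: weakest base leaves most easily.
nosylate: pKₐ(p-O₂NC₆H₄SO₃H) ≈ -3.5
nitrate (NO₃⁻): pKₐ(HNO₃) ≈ -1.3
dihydrogen phosphate: pKₐ(H₃PO₄) ≈ 2.1
azide: pKₐ(HN₃) ≈ 4.7
HS⁻: pKₐ(H₂S) ≈ 7 — larger and more polarisable than the oxygen analogue
phenoxide: pKₐ(C₆H₅OH (phenol)) ≈ 10
The question asks for worst first, so the sequence is read in increasing leaving-group ability.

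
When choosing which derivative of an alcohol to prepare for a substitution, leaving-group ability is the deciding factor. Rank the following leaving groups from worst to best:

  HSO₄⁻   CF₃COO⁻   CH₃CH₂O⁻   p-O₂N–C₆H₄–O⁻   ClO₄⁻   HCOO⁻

CH₃CH₂O⁻ < p-O₂N–C₆H₄–O⁻ < HCOO⁻ < CF₃COO⁻ < HSO₄⁻ < ClO₄⁻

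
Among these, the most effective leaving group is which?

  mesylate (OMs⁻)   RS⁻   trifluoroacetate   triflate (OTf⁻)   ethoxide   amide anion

triflate (OTf⁻)

Rank by basicity of the departing species: weakest base leaves most easily.
triflate (OTf⁻): pKₐ(CF₃SO₃H (triflic acid)) ≈ -14
mesylate (OMs⁻): pKₐ(CH₃SO₃H (MsOH)) ≈ -1.9
trifluoroacetate: pKₐ(CF₃COOH) ≈ 0.2
RS⁻: pKₐ(RSH (a thiol)) ≈ 10.5
ethoxide: pKₐ(CH₃CH₂OH) ≈ 16
amide anion: pKₐ(NH₃) ≈ 38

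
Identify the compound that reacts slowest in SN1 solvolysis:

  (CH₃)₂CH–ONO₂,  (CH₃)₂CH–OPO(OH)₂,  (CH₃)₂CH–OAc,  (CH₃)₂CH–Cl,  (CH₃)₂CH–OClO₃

(CH₃)₂CH–OAc

The skeletons are identical, so relative rate is governed entirely by leaving-group ability.
The more stable X⁻ (or X) is on its own — i.e. the weaker a base it is — the better a leaving group it makes.
(CH₃)₂CH–OClO₃ loses ClO₄⁻: pKₐ(HClO₄) ≈ -10
(CH₃)₂CH–Cl loses Cl⁻: pKₐ(HCl) ≈ -7
(CH₃)₂CH–ONO₂ loses NO₃⁻: pKₐ(HNO₃) ≈ -1.3
(CH₃)₂CH–OPO(OH)₂ loses H₂PO₄⁻: pKₐ(H₃PO₄) ≈ 2.1
(CH₃)₂CH–OAc loses AcO⁻: pKₐ(CH₃COOH) ≈ 4.8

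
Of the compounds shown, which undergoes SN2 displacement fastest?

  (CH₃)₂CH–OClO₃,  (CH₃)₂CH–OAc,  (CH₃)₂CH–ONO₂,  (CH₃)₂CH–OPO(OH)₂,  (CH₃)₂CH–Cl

Identical carbon frameworks mean the comparison reduces to leaving-group quality.
The more stable X⁻ (or X) is on its own — i.e. the weaker a base it is — the better a leaving group it makes.
(CH₃)₂CH–OClO₃ loses ClO₄⁻: pKₐ(HClO₄) ≈ -10
(CH₃)₂CH–Cl loses Cl⁻: pKₐ(HCl) ≈ -7
(CH₃)₂CH–ONO₂ loses NO₃⁻: pKₐ(HNO₃) ≈ -1.3
(CH₃)₂CH–OPO(OH)₂ loses H₂PO₄⁻: pKₐ(H₃PO₄) ≈ 2.1
(CH₃)₂CH–OAc loses AcO⁻: pKₐ(CH₃COOH) ≈ 4.8

(CH₃)₂CH–OClO₃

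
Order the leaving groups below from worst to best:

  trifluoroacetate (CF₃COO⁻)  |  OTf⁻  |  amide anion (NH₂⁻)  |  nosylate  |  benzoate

amide anion (NH₂⁻) < benzoate < trifluoroacetate (CF₃COO⁻) < nosylate < OTf⁻

Rank by basicity of the departing species: weakest base leaves most easily.
OTf⁻: pKₐ(CF₃SO₃H (triflic acid)) ≈ -14 — charge spread over three oxygens and a CF₃ group; the premier leaving group in synthesis
nosylate: pKₐ(p-O₂NC₆H₄SO₃H) ≈ -3.5 — p-nitro group further stabilises the sulfonate
trifluoroacetate (CF₃COO⁻): pKₐ(CF₃COOH) ≈ 0.2
benzoate: pKₐ(C₆H₅COOH) ≈ 4.2 — aryl carboxylate
amide anion (NH₂⁻): pKₐ(NH₃) ≈ 38 — extremely strong base; never a leaving group
The question asks for worst first, so the sequence is read in increasing leaving-group ability.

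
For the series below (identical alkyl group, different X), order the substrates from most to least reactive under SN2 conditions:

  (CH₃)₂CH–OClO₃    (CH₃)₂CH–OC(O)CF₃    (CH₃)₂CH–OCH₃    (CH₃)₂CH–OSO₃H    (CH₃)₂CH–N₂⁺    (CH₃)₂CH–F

(CH₃)₂CH–N₂⁺ > (CH₃)₂CH–OClO₃ > (CH₃)₂CH–OSO₃H > (CH₃)₂CH–OC(O)CF₃ > (CH₃)₂CH–F > (CH₃)₂CH–OCH₃

Same R in every case — rank the leaving groups.
The more stable X⁻ (or X) is on its own — i.e. the weaker a base it is — the better a leaving group it makes.
(CH₃)₂CH–N₂⁺ loses N₂: no meaningful conjugate acid; N₂ departs as an exceptionally stable neutral molecule
(CH₃)₂CH–OClO₃ loses ClO₄⁻: pKₐ(HClO₄) ≈ -10
(CH₃)₂CH–OSO₃H loses HSO₄⁻: pKₐ(H₂SO₄) ≈ -3
(CH₃)₂CH–OC(O)CF₃ loses CF₃COO⁻: pKₐ(CF₃COOH) ≈ 0.2
(CH₃)₂CH–F loses F⁻: pKₐ(HF) ≈ 3.2
(CH₃)₂CH–OCH₃ loses CH₃O⁻: pKₐ(CH₃OH) ≈ 15.5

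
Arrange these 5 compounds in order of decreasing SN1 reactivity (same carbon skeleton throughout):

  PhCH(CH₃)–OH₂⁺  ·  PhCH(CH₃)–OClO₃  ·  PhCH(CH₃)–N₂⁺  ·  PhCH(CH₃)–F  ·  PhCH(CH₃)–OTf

PhCH(CH₃)–N₂⁺ > PhCH(CH₃)–OTf > PhCH(CH₃)–OClO₃ > PhCH(CH₃)–OH₂⁺ > PhCH(CH₃)–F

Same R in every case — rank the leaving groups.
Rank by basicity of the departing species: weakest base leaves most easily.
PhCH(CH₃)–N₂⁺ loses N₂: no meaningful conjugate acid; N₂ departs as an exceptionally stable neutral molecule
PhCH(CH₃)–OTf loses OTf⁻: pKₐ(CF₃SO₃H (triflic acid)) ≈ -14
PhCH(CH₃)–OClO₃ loses ClO₄⁻: pKₐ(HClO₄) ≈ -10
PhCH(CH₃)–OH₂⁺ loses H₂O: pKₐ(H₃O⁺) ≈ -1.7
PhCH(CH₃)–F loses F⁻: pKₐ(HF) ≈ 3.2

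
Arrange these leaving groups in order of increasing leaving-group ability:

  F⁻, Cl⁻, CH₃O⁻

Cl⁻: pKₐ(HCl) ≈ -7
F⁻: pKₐ(HF) ≈ 3.2
CH₃O⁻: pKₐ(CH₃OH) ≈ 15.5 — strong base; alkoxides do not leave unassisted
Reversing gives the worst-to-best order requested.

CH₃O⁻ < F⁻ < Cl⁻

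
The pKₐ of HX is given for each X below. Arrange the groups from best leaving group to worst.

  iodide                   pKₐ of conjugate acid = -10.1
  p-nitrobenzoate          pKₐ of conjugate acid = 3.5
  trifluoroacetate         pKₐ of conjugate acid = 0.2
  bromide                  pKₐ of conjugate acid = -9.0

iodide > bromide > trifluoroacetate > p-nitrobenzoate

Lower conjugate-acid pKₐ ⇒ weaker base ⇒ better leaving group.
Sorting by the given values: iodide (-10.1), bromide (-9.0), trifluoroacetate (0.2), p-nitrobenzoate (3.5).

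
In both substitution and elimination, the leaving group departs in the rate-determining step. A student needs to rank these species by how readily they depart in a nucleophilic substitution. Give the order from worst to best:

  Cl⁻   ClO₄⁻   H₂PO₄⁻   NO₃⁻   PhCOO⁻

Leaving-group ability tracks the stability of the departed species; conjugate-acid pKₐ is the usual yardstick (lower pKₐ → better LG).
ClO₄⁻: pKₐ(HClO₄) ≈ -10
Cl⁻: pKₐ(HCl) ≈ -7 — moderately weak base
NO₃⁻: pKₐ(HNO₃) ≈ -1.3 — resonance-delocalised over three oxygens
H₂PO₄⁻: pKₐ(H₃PO₄) ≈ 2.1
PhCOO⁻: pKₐ(C₆H₅COOH) ≈ 4.2 — aryl carboxylate
Reversing gives the worst-to-best order requested.

PhCOO⁻ < H₂PO₄⁻ < NO₃⁻ < Cl⁻ < ClO₄⁻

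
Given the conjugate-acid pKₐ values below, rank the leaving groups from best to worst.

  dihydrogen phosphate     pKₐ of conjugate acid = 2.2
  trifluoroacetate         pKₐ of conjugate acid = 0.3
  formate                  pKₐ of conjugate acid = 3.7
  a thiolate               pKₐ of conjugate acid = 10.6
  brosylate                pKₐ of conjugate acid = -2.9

brosylate > trifluoroacetate > dihydrogen phosphate > formate > a thiolate

Lower conjugate-acid pKₐ ⇒ weaker base ⇒ better leaving group.
Sorting by the given values: brosylate (-2.9), trifluoroacetate (0.3), dihydrogen phosphate (2.2), formate (3.7), a thiolate (10.6).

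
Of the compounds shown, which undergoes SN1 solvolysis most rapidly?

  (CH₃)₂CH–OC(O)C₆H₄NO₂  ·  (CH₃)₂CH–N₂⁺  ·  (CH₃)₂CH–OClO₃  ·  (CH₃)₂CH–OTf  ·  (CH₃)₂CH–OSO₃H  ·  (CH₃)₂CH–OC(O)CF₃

(CH₃)₂CH–N₂⁺

Same R in every case — rank the leaving groups.
A good leaving group is a weak base: the lower the pKₐ of its conjugate acid, the more readily it departs.
(CH₃)₂CH–N₂⁺ loses N₂: no meaningful conjugate acid; N₂ departs as an exceptionally stable neutral molecule
(CH₃)₂CH–OTf loses OTf⁻: pKₐ(CF₃SO₃H (triflic acid)) ≈ -14
(CH₃)₂CH–OClO₃ loses ClO₄⁻: pKₐ(HClO₄) ≈ -10
(CH₃)₂CH–OSO₃H loses HSO₄⁻: pKₐ(H₂SO₄) ≈ -3
(CH₃)₂CH–OC(O)CF₃ loses CF₃COO⁻: pKₐ(CF₃COOH) ≈ 0.2
(CH₃)₂CH–OC(O)C₆H₄NO₂ loses p-O₂N–C₆H₄–COO⁻: pKₐ(p-nitrobenzoic acid) ≈ 3.4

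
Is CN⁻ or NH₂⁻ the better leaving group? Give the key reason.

CN⁻ is the better leaving group.
pKₐ(HCN) ≈ 9.2 versus pKₐ(NH₃) ≈ 38: CN⁻ is the much weaker base.
Sp carbon stabilises the charge somewhat, but still a poor LG.

CN⁻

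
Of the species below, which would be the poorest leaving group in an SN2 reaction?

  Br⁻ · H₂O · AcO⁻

AcO⁻

A good leaving group is a weak base: the lower the pKₐ of its conjugate acid, the more readily it departs.
Br⁻: pKₐ(HBr) ≈ -9
H₂O: pKₐ(H₃O⁺) ≈ -1.7
AcO⁻: pKₐ(CH₃COOH) ≈ 4.8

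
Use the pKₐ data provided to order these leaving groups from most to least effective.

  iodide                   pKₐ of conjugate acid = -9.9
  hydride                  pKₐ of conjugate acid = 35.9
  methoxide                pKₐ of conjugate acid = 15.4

iodide > methoxide > hydride

Lower conjugate-acid pKₐ ⇒ weaker base ⇒ better leaving group.
Sorting by the given values: iodide (-9.9), methoxide (15.4), hydride (35.9).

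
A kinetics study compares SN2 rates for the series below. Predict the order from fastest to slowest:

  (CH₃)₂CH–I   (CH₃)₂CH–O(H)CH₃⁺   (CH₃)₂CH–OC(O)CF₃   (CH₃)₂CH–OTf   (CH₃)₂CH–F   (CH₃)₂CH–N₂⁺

The skeletons are identical, so relative rate is governed entirely by leaving-group ability.
A good leaving group is a weak base: the lower the pKₐ of its conjugate acid, the more readily it departs.
(CH₃)₂CH–N₂⁺ loses N₂: no meaningful conjugate acid; N₂ departs as an exceptionally stable neutral molecule
(CH₃)₂CH–OTf loses OTf⁻: pKₐ(CF₃SO₃H (triflic acid)) ≈ -14
(CH₃)₂CH–I loses I⁻: pKₐ(HI) ≈ -10
(CH₃)₂CH–O(H)CH₃⁺ loses R'OH: pKₐ(R'OH₂⁺) ≈ -2.4
(CH₃)₂CH–OC(O)CF₃ loses CF₃COO⁻: pKₐ(CF₃COOH) ≈ 0.2
(CH₃)₂CH–F loses F⁻: pKₐ(HF) ≈ 3.2

(CH₃)₂CH–N₂⁺ > (CH₃)₂CH–OTf > (CH₃)₂CH–I > (CH₃)₂CH–O(H)CH₃⁺ > (CH₃)₂CH–OC(O)CF₃ > (CH₃)₂CH–F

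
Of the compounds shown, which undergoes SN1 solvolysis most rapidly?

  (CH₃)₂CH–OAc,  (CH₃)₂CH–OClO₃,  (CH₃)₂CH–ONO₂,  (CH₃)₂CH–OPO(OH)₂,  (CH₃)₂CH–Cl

With the same alkyl group throughout, only the leaving group differentiates the rates.
A good leaving group is a weak base: the lower the pKₐ of its conjugate acid, the more readily it departs.
(CH₃)₂CH–OClO₃ loses ClO₄⁻: pKₐ(HClO₄) ≈ -10
(CH₃)₂CH–Cl loses Cl⁻: pKₐ(HCl) ≈ -7
(CH₃)₂CH–ONO₂ loses NO₃⁻: pKₐ(HNO₃) ≈ -1.3
(CH₃)₂CH–OPO(OH)₂ loses H₂PO₄⁻: pKₐ(H₃PO₄) ≈ 2.1
(CH₃)₂CH–OAc loses AcO⁻: pKₐ(CH₃COOH) ≈ 4.8

(CH₃)₂CH–OClO₃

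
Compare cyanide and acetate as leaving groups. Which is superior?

acetate

acetate is the better leaving group.
pKₐ(CH₃COOH) ≈ 4.8 versus pKₐ(HCN) ≈ 9.2: acetate is the much weaker base.
Resonance-stabilised but still a weak base.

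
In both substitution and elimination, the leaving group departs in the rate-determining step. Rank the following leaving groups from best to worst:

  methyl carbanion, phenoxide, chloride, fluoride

chloride > fluoride > phenoxide > methyl carbanion

Rank by basicity of the departing species: weakest base leaves most easily.
chloride: pKₐ(HCl) ≈ -7 — moderately weak base
fluoride: pKₐ(HF) ≈ 3.2 — small and strongly basic; the poor halide leaving group
phenoxide: pKₐ(C₆H₅OH (phenol)) ≈ 10 — resonance into the ring helps, but still a poor LG
methyl carbanion: pKₐ(CH₄) ≈ 48 — unstabilised carbanion; the worst conceivable leaving group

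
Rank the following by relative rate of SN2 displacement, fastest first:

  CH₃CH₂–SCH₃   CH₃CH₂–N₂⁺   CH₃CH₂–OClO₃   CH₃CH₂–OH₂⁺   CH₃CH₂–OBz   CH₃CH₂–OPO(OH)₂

CH₃CH₂–N₂⁺ > CH₃CH₂–OClO₃ > CH₃CH₂–OH₂⁺ > CH₃CH₂–OPO(OH)₂ > CH₃CH₂–OBz > CH₃CH₂–SCH₃

The skeletons are identical, so relative rate is governed entirely by leaving-group ability.
The more stable X⁻ (or X) is on its own — i.e. the weaker a base it is — the better a leaving group it makes.
CH₃CH₂–N₂⁺ loses N₂: no meaningful conjugate acid; N₂ departs as an exceptionally stable neutral molecule
CH₃CH₂–OClO₃ loses ClO₄⁻: pKₐ(HClO₄) ≈ -10
CH₃CH₂–OH₂⁺ loses H₂O: pKₐ(H₃O⁺) ≈ -1.7
CH₃CH₂–OPO(OH)₂ loses H₂PO₄⁻: pKₐ(H₃PO₄) ≈ 2.1
CH₃CH₂–OBz loses PhCOO⁻: pKₐ(C₆H₅COOH) ≈ 4.2
CH₃CH₂–SCH₃ loses RS⁻: pKₐ(RSH (a thiol)) ≈ 10.5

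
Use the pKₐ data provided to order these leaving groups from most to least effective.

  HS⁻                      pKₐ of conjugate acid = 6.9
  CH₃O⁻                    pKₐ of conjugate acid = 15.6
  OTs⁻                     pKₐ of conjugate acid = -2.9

OTs⁻ > HS⁻ > CH₃O⁻

Lower conjugate-acid pKₐ ⇒ weaker base ⇒ better leaving group.
Sorting by the given values: OTs⁻ (-2.9), HS⁻ (6.9), CH₃O⁻ (15.6).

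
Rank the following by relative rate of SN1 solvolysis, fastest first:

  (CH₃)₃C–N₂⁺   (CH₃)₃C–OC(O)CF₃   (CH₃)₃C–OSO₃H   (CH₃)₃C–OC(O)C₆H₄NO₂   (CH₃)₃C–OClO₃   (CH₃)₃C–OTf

(CH₃)₃C–N₂⁺ > (CH₃)₃C–OTf > (CH₃)₃C–OClO₃ > (CH₃)₃C–OSO₃H > (CH₃)₃C–OC(O)CF₃ > (CH₃)₃C–OC(O)C₆H₄NO₂

Same R in every case — rank the leaving groups.
Leaving-group ability tracks the stability of the departed species; conjugate-acid pKₐ is the usual yardstick (lower pKₐ → better LG).
(CH₃)₃C–N₂⁺ loses N₂: no meaningful conjugate acid; N₂ departs as an exceptionally stable neutral molecule
(CH₃)₃C–OTf loses OTf⁻: pKₐ(CF₃SO₃H (triflic acid)) ≈ -14
(CH₃)₃C–OClO₃ loses ClO₄⁻: pKₐ(HClO₄) ≈ -10
(CH₃)₃C–OSO₃H loses HSO₄⁻: pKₐ(H₂SO₄) ≈ -3
(CH₃)₃C–OC(O)CF₃ loses CF₃COO⁻: pKₐ(CF₃COOH) ≈ 0.2
(CH₃)₃C–OC(O)C₆H₄NO₂ loses p-O₂N–C₆H₄–COO⁻: pKₐ(p-nitrobenzoic acid) ≈ 3.4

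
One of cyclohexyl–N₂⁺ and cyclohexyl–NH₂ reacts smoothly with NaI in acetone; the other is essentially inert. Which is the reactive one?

cyclohexyl–N₂⁺

From cyclohexyl–NH₂ the departing group would be NH₂⁻ (pKₐ(NH₃) ≈ 38). Extremely strong base; never a leaving group.
From cyclohexyl–N₂⁺ the leaving group is N₂ (no meaningful conjugate acid; N₂ departs as an exceptionally stable neutral molecule).
(In practice cyclohexyl–N₂⁺ is made from cyclohexyl–NH₂ by diazotisation (NaNO₂ / HCl, 0 °C), generating a diazonium salt that expels N₂.)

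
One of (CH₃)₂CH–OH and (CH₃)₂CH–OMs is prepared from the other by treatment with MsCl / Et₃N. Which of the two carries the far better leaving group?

(CH₃)₂CH–OMs

From (CH₃)₂CH–OH the departing group would be OH⁻ (pKₐ(H₂O) ≈ 15.7). Strong base; essentially never leaves without prior activation.
From (CH₃)₂CH–OMs the leaving group is OMs⁻ (pKₐ(CH₃SO₃H (MsOH)) ≈ -1.9). Resonance-delocalised alkanesulfonate.
Treatment with MsCl / Et₃N works by converting the hydroxyl into a mesylate, making (CH₃)₂CH–OMs enormously more reactive.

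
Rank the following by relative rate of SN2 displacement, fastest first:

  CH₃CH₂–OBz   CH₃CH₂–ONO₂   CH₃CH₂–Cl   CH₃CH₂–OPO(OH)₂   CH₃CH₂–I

CH₃CH₂–I > CH₃CH₂–Cl > CH₃CH₂–ONO₂ > CH₃CH₂–OPO(OH)₂ > CH₃CH₂–OBz

Same R in every case — rank the leaving groups.
Leaving-group ability tracks the stability of the departed species; conjugate-acid pKₐ is the usual yardstick (lower pKₐ → better LG).
CH₃CH₂–I loses I⁻: pKₐ(HI) ≈ -10
CH₃CH₂–Cl loses Cl⁻: pKₐ(HCl) ≈ -7
CH₃CH₂–ONO₂ loses NO₃⁻: pKₐ(HNO₃) ≈ -1.3
CH₃CH₂–OPO(OH)₂ loses H₂PO₄⁻: pKₐ(H₃PO₄) ≈ 2.1
CH₃CH₂–OBz loses PhCOO⁻: pKₐ(C₆H₅COOH) ≈ 4.2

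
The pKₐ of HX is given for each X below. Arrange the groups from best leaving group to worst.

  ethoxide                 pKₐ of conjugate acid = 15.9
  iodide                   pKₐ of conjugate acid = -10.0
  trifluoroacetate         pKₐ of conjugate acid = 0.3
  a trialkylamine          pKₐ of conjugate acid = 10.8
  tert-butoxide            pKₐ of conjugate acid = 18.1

Lower conjugate-acid pKₐ ⇒ weaker base ⇒ better leaving group.
Sorting by the given values: iodide (-10.0), trifluoroacetate (0.3), a trialkylamine (10.8), ethoxide (15.9), tert-butoxide (18.1).

iodide > trifluoroacetate > a trialkylamine > ethoxide > tert-butoxide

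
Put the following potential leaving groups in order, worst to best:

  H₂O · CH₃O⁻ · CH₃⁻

CH₃⁻ < CH₃O⁻ < H₂O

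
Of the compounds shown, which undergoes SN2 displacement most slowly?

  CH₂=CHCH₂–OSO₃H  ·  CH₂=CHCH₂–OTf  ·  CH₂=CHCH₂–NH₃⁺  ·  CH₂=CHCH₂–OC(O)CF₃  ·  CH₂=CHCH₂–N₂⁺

CH₂=CHCH₂–NH₃⁺

Same R in every case — rank the leaving groups.
Leaving-group ability tracks the stability of the departed species; conjugate-acid pKₐ is the usual yardstick (lower pKₐ → better LG).
CH₂=CHCH₂–N₂⁺ loses N₂: no meaningful conjugate acid; N₂ departs as an exceptionally stable neutral molecule
CH₂=CHCH₂–OTf loses OTf⁻: pKₐ(CF₃SO₃H (triflic acid)) ≈ -14
CH₂=CHCH₂–OSO₃H loses HSO₄⁻: pKₐ(H₂SO₄) ≈ -3
CH₂=CHCH₂–OC(O)CF₃ loses CF₃COO⁻: pKₐ(CF₃COOH) ≈ 0.2
CH₂=CHCH₂–NH₃⁺ loses NH₃: pKₐ(NH₄⁺) ≈ 9.2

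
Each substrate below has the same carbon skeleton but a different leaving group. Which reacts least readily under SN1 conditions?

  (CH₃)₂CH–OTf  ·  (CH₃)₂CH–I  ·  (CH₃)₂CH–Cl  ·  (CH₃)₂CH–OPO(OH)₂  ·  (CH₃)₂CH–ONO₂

(CH₃)₂CH–OPO(OH)₂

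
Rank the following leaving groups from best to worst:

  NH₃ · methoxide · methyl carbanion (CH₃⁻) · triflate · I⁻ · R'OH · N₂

N₂: no meaningful conjugate acid; N₂ departs as an exceptionally stable neutral molecule
triflate: pKₐ(CF₃SO₃H (triflic acid)) ≈ -14
I⁻: pKₐ(HI) ≈ -10
R'OH: pKₐ(R'OH₂⁺) ≈ -2.4
NH₃: pKₐ(NH₄⁺) ≈ 9.2
methoxide: pKₐ(CH₃OH) ≈ 15.5
methyl carbanion (CH₃⁻): pKₐ(CH₄) ≈ 48

N₂ > triflate > I⁻ > R'OH > NH₃ > methoxide > methyl carbanion (CH₃⁻)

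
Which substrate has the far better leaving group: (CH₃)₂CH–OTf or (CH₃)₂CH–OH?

(CH₃)₂CH–OTf

From (CH₃)₂CH–OH the departing group would be OH⁻ (pKₐ(H₂O) ≈ 15.7). Strong base; essentially never leaves without prior activation.
From (CH₃)₂CH–OTf the leaving group is OTf⁻ (pKₐ(CF₃SO₃H (triflic acid)) ≈ -14). Charge spread over three oxygens and a CF₃ group; the premier leaving group in synthesis.
(In practice (CH₃)₂CH–OTf is made from (CH₃)₂CH–OH by treatment with Tf₂O / 2,6-lutidine, converting the hydroxyl into a triflate.)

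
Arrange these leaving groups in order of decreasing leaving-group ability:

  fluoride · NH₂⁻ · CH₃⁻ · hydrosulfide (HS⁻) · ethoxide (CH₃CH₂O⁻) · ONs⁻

ONs⁻ > fluoride > hydrosulfide (HS⁻) > ethoxide (CH₃CH₂O⁻) > NH₂⁻ > CH₃⁻

Rank by basicity of the departing species: weakest base leaves most easily.
ONs⁻: pKₐ(p-O₂NC₆H₄SO₃H) ≈ -3.5
fluoride: pKₐ(HF) ≈ 3.2 — small and strongly basic; the poor halide leaving group
hydrosulfide (HS⁻): pKₐ(H₂S) ≈ 7 — larger and more polarisable than the oxygen analogue
ethoxide (CH₃CH₂O⁻): pKₐ(CH₃CH₂OH) ≈ 16 — strong base; alkoxides do not leave unassisted
NH₂⁻: pKₐ(NH₃) ≈ 38
CH₃⁻: pKₐ(CH₄) ≈ 48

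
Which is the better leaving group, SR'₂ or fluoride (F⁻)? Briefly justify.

SR'₂

SR'₂ is the better leaving group.
pKₐ(R'₂SH⁺) ≈ -7 versus pKₐ(HF) ≈ 3.2: SR'₂ is the much weaker base.
Neutral; leaves from a sulfonium salt (R–SR'₂⁺).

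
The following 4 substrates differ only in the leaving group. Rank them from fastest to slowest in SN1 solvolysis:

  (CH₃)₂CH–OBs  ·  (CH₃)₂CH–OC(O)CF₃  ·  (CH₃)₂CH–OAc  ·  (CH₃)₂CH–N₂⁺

(CH₃)₂CH–N₂⁺ > (CH₃)₂CH–OBs > (CH₃)₂CH–OC(O)CF₃ > (CH₃)₂CH–OAc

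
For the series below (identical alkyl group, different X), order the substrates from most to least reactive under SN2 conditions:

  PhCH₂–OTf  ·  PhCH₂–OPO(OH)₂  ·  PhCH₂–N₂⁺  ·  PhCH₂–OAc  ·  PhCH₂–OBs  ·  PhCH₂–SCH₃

PhCH₂–N₂⁺ > PhCH₂–OTf > PhCH₂–OBs > PhCH₂–OPO(OH)₂ > PhCH₂–OAc > PhCH₂–SCH₃

Identical carbon frameworks mean the comparison reduces to leaving-group quality.
The more stable X⁻ (or X) is on its own — i.e. the weaker a base it is — the better a leaving group it makes.
PhCH₂–N₂⁺ loses N₂: no meaningful conjugate acid; N₂ departs as an exceptionally stable neutral molecule
PhCH₂–OTf loses OTf⁻: pKₐ(CF₃SO₃H (triflic acid)) ≈ -14
PhCH₂–OBs loses OBs⁻: pKₐ(p-BrC₆H₄SO₃H) ≈ -2.8
PhCH₂–OPO(OH)₂ loses H₂PO₄⁻: pKₐ(H₃PO₄) ≈ 2.1
PhCH₂–OAc loses AcO⁻: pKₐ(CH₃COOH) ≈ 4.8
PhCH₂–SCH₃ loses RS⁻: pKₐ(RSH (a thiol)) ≈ 10.5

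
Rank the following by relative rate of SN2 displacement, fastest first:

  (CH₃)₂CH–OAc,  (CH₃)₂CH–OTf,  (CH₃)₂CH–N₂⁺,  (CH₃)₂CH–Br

Same R in every case — rank the leaving groups.
Rank by basicity of the departing species: weakest base leaves most easily.
(CH₃)₂CH–N₂⁺ loses N₂: no meaningful conjugate acid; N₂ departs as an exceptionally stable neutral molecule
(CH₃)₂CH–OTf loses OTf⁻: pKₐ(CF₃SO₃H (triflic acid)) ≈ -14
(CH₃)₂CH–Br loses Br⁻: pKₐ(HBr) ≈ -9
(CH₃)₂CH–OAc loses AcO⁻: pKₐ(CH₃COOH) ≈ 4.8

(CH₃)₂CH–N₂⁺ > (CH₃)₂CH–OTf > (CH₃)₂CH–Br > (CH₃)₂CH–OAc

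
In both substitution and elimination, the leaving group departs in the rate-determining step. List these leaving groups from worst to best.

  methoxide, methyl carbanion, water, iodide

Rank by basicity of the departing species: weakest base leaves most easily.
iodide: pKₐ(HI) ≈ -10 — large, highly polarisable; very weak base
water: pKₐ(H₃O⁺) ≈ -1.7 — neutral; leaves from a protonated alcohol (R–OH₂⁺)
methoxide: pKₐ(CH₃OH) ≈ 15.5 — strong base; alkoxides do not leave unassisted
methyl carbanion: pKₐ(CH₄) ≈ 48 — unstabilised carbanion; the worst conceivable leaving group
Listed from poorest to best leaving group as asked.

methyl carbanion < methoxide < water < iodide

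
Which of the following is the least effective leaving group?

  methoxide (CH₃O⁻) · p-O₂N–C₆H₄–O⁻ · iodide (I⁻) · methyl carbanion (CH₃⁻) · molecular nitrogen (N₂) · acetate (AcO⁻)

methyl carbanion (CH₃⁻)

Leaving-group ability tracks the stability of the departed species; conjugate-acid pKₐ is the usual yardstick (lower pKₐ → better LG).
molecular nitrogen (N₂): no meaningful conjugate acid; N₂ departs as an exceptionally stable neutral molecule
iodide (I⁻): pKₐ(HI) ≈ -10
acetate (AcO⁻): pKₐ(CH₃COOH) ≈ 4.8
p-O₂N–C₆H₄–O⁻: pKₐ(p-nitrophenol) ≈ 7.2
methoxide (CH₃O⁻): pKₐ(CH₃OH) ≈ 15.5
methyl carbanion (CH₃⁻): pKₐ(CH₄) ≈ 48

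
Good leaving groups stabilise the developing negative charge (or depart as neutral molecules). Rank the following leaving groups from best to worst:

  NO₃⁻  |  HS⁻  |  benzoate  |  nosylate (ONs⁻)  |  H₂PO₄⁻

nosylate (ONs⁻) > NO₃⁻ > H₂PO₄⁻ > benzoate > HS⁻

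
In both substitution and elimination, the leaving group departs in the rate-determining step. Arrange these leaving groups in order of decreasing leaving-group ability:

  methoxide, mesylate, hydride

The more stable X⁻ (or X) is on its own — i.e. the weaker a base it is — the better a leaving group it makes.
mesylate: pKₐ(CH₃SO₃H (MsOH)) ≈ -1.9
methoxide: pKₐ(CH₃OH) ≈ 15.5 — strong base; alkoxides do not leave unassisted
hydride: pKₐ(H₂) ≈ 36

mesylate > methoxide > hydride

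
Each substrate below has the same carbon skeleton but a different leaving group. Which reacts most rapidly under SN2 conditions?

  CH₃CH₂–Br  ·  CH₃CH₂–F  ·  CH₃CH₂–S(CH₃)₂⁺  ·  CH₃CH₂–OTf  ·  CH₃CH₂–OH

Identical carbon frameworks mean the comparison reduces to leaving-group quality.
A good leaving group is a weak base: the lower the pKₐ of its conjugate acid, the more readily it departs.
CH₃CH₂–OTf loses OTf⁻: pKₐ(CF₃SO₃H (triflic acid)) ≈ -14
CH₃CH₂–Br loses Br⁻: pKₐ(HBr) ≈ -9
CH₃CH₂–S(CH₃)₂⁺ loses SR'₂: pKₐ(R'₂SH⁺) ≈ -7
CH₃CH₂–F loses F⁻: pKₐ(HF) ≈ 3.2
CH₃CH₂–OH loses OH⁻: pKₐ(H₂O) ≈ 15.7

CH₃CH₂–OTf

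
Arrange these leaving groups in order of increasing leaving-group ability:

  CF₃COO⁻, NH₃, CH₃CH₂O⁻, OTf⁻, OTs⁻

CH₃CH₂O⁻ < NH₃ < CF₃COO⁻ < OTs⁻ < OTf⁻

Rank by basicity of the departing species: weakest base leaves most easily.
OTf⁻: pKₐ(CF₃SO₃H (triflic acid)) ≈ -14 — charge spread over three oxygens and a CF₃ group; the premier leaving group in synthesis
OTs⁻: pKₐ(p-CH₃C₆H₄SO₃H (TsOH)) ≈ -2.8 — resonance-delocalised arenesulfonate
CF₃COO⁻: pKₐ(CF₃COOH) ≈ 0.2 — strongly electron-withdrawing CF₃ stabilises the carboxylate
NH₃: pKₐ(NH₄⁺) ≈ 9.2 — neutral but moderately basic; leaves from R–NH₃⁺
CH₃CH₂O⁻: pKₐ(CH₃CH₂OH) ≈ 16 — strong base; alkoxides do not leave unassisted
Reversing gives the worst-to-best order requested.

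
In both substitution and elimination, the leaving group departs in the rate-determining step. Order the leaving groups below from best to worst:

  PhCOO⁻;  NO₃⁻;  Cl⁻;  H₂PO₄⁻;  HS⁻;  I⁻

I⁻ > Cl⁻ > NO₃⁻ > H₂PO₄⁻ > PhCOO⁻ > HS⁻

A good leaving group is a weak base: the lower the pKₐ of its conjugate acid, the more readily it departs.
I⁻: pKₐ(HI) ≈ -10
Cl⁻: pKₐ(HCl) ≈ -7
NO₃⁻: pKₐ(HNO₃) ≈ -1.3
H₂PO₄⁻: pKₐ(H₃PO₄) ≈ 2.1
PhCOO⁻: pKₐ(C₆H₅COOH) ≈ 4.2
HS⁻: pKₐ(H₂S) ≈ 7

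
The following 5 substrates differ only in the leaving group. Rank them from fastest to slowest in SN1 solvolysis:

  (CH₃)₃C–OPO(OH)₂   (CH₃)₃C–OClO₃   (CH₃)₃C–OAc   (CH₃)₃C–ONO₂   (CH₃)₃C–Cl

The skeletons are identical, so relative rate is governed entirely by leaving-group ability.
The more stable X⁻ (or X) is on its own — i.e. the weaker a base it is — the better a leaving group it makes.
(CH₃)₃C–OClO₃ loses ClO₄⁻: pKₐ(HClO₄) ≈ -10
(CH₃)₃C–Cl loses Cl⁻: pKₐ(HCl) ≈ -7
(CH₃)₃C–ONO₂ loses NO₃⁻: pKₐ(HNO₃) ≈ -1.3
(CH₃)₃C–OPO(OH)₂ loses H₂PO₄⁻: pKₐ(H₃PO₄) ≈ 2.1
(CH₃)₃C–OAc loses AcO⁻: pKₐ(CH₃COOH) ≈ 4.8

(CH₃)₃C–OClO₃ > (CH₃)₃C–Cl > (CH₃)₃C–ONO₂ > (CH₃)₃C–OPO(OH)₂ > (CH₃)₃C–OAc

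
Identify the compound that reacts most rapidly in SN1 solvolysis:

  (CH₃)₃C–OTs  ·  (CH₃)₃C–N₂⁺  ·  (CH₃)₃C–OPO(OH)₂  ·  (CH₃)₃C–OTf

Same R in every case — rank the leaving groups.
Leaving-group ability tracks the stability of the departed species; conjugate-acid pKₐ is the usual yardstick (lower pKₐ → better LG).
(CH₃)₃C–N₂⁺ loses N₂: no meaningful conjugate acid; N₂ departs as an exceptionally stable neutral molecule
(CH₃)₃C–OTf loses OTf⁻: pKₐ(CF₃SO₃H (triflic acid)) ≈ -14
(CH₃)₃C–OTs loses OTs⁻: pKₐ(p-CH₃C₆H₄SO₃H (TsOH)) ≈ -2.8
(CH₃)₃C–OPO(OH)₂ loses H₂PO₄⁻: pKₐ(H₃PO₄) ≈ 2.1

(CH₃)₃C–N₂⁺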